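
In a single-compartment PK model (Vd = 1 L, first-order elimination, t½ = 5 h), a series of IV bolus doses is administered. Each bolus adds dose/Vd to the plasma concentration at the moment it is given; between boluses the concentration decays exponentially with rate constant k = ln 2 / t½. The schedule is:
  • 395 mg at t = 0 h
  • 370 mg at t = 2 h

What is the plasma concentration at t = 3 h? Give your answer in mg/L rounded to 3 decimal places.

582.707 mg/L

k = ln 2 / 5 = 0.13863 per h
Dose 1 (395 mg at t=0 h): 395·exp(−0.13863·3) = 260.603 mg/L
Dose 2 (370 mg at t=2 h): 370·exp(−0.13863·1) = 322.104 mg/L
C(3) = 260.603 + 322.104 = 582.707 mg/L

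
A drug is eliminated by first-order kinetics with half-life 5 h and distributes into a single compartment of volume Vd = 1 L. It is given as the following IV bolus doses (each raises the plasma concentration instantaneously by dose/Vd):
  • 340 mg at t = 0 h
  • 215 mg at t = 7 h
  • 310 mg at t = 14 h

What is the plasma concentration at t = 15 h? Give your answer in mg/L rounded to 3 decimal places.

k = ln 2 / 5 = 0.13863 per h
Dose 1 (340 mg at t=0 h): 340·exp(−0.13863·15) = 42.500 mg/L
Dose 2 (215 mg at t=7 h): 215·exp(−0.13863·8) = 70.924 mg/L
Dose 3 (310 mg at t=14 h): 310·exp(−0.13863·1) = 269.871 mg/L
C(15) = 42.500 + 70.924 + 269.871 = 383.294 mg/L

383.294 mg/L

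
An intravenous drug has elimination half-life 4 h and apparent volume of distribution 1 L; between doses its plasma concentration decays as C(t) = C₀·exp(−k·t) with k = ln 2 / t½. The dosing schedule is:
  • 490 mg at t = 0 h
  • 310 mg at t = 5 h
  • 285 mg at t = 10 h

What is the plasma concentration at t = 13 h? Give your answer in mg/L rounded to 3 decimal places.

298.467 mg/L

k = ln 2 / 4 = 0.17329 per h
Dose 1 (490 mg at t=0 h): 490·exp(−0.17329·13) = 51.505 mg/L
Dose 2 (310 mg at t=5 h): 310·exp(−0.17329·8) = 77.500 mg/L
Dose 3 (285 mg at t=10 h): 285·exp(−0.17329·3) = 169.462 mg/L
C(13) = 51.505 + 77.500 + 169.462 = 298.467 mg/L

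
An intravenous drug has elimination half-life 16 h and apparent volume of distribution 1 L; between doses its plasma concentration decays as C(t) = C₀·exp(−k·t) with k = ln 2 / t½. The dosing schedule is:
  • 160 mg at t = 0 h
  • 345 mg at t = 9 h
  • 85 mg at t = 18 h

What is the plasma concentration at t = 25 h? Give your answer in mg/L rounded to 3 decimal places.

k = ln 2 / 16 = 0.04332 per h
Dose 1 (160 mg at t=0 h): 160·exp(−0.04332·25) = 54.170 mg/L
Dose 2 (345 mg at t=9 h): 345·exp(−0.04332·16) = 172.500 mg/L
Dose 3 (85 mg at t=18 h): 85·exp(−0.04332·7) = 62.765 mg/L
C(25) = 54.170 + 172.500 + 62.765 = 289.435 mg/L

289.435 mg/L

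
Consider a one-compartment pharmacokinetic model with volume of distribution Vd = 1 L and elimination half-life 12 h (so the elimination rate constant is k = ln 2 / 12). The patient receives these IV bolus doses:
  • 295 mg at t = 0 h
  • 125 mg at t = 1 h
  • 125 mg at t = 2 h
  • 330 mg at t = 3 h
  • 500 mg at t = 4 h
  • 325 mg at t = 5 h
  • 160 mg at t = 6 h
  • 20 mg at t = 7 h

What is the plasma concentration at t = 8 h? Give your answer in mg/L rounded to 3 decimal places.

1436.438 mg/L

k = ln 2 / 12 = 0.05776 per h
Dose 1 (295 mg at t=0 h): 295·exp(−0.05776·8) = 185.838 mg/L
Dose 2 (125 mg at t=1 h): 125·exp(−0.05776·7) = 83.427 mg/L
Dose 3 (125 mg at t=2 h): 125·exp(−0.05776·6) = 88.388 mg/L
Dose 4 (330 mg at t=3 h): 330·exp(−0.05776·5) = 247.221 mg/L
Dose 5 (500 mg at t=4 h): 500·exp(−0.05776·4) = 396.850 mg/L
Dose 6 (325 mg at t=5 h): 325·exp(−0.05776·3) = 273.291 mg/L
Dose 7 (160 mg at t=6 h): 160·exp(−0.05776·2) = 142.544 mg/L
Dose 8 (20 mg at t=7 h): 20·exp(−0.05776·1) = 18.877 mg/L
C(8) = 185.838 + 83.427 + 88.388 + 247.221 + 396.850 + 273.291 + 142.544 + 18.877 = 1436.438 mg/L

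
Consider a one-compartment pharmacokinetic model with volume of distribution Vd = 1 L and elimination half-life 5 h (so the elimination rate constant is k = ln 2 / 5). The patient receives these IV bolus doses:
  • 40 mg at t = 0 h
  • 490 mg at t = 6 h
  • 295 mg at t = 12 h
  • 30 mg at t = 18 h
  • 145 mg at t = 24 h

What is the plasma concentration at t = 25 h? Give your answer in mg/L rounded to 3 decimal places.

k = ln 2 / 5 = 0.13863 per h
Dose 1 (40 mg at t=0 h): 40·exp(−0.13863·25) = 1.250 mg/L
Dose 2 (490 mg at t=6 h): 490·exp(−0.13863·19) = 35.179 mg/L
Dose 3 (295 mg at t=12 h): 295·exp(−0.13863·13) = 48.657 mg/L
Dose 4 (30 mg at t=18 h): 30·exp(−0.13863·7) = 11.368 mg/L
Dose 5 (145 mg at t=24 h): 145·exp(−0.13863·1) = 126.230 mg/L
C(25) = 1.250 + 35.179 + 48.657 + 11.368 + 126.230 = 222.683 mg/L

222.683 mg/L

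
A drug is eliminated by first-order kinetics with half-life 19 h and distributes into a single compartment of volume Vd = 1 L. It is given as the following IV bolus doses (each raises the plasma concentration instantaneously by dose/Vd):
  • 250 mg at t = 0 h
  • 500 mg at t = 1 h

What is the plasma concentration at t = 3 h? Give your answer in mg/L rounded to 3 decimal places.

k = ln 2 / 19 = 0.03648 per h
Dose 1 (250 mg at t=0 h): 250·exp(−0.03648·3) = 224.083 mg/L
Dose 2 (500 mg at t=1 h): 500·exp(−0.03648·2) = 464.818 mg/L
C(3) = 224.083 + 464.818 = 688.901 mg/L

688.901 mg/L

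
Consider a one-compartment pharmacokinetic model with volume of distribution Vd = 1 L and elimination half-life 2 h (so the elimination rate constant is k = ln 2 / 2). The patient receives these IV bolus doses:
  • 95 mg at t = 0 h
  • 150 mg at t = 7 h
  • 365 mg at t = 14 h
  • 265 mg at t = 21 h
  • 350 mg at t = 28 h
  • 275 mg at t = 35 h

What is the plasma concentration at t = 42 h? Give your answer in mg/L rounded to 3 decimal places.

k = ln 2 / 2 = 0.34657 per h
Dose 1 (95 mg at t=0 h): 95·exp(−0.34657·42) = 0.000 mg/L
Dose 2 (150 mg at t=7 h): 150·exp(−0.34657·35) = 0.001 mg/L
Dose 3 (365 mg at t=14 h): 365·exp(−0.34657·28) = 0.022 mg/L
Dose 4 (265 mg at t=21 h): 265·exp(−0.34657·21) = 0.183 mg/L
Dose 5 (350 mg at t=28 h): 350·exp(−0.34657·14) = 2.734 mg/L
Dose 6 (275 mg at t=35 h): 275·exp(−0.34657·7) = 24.307 mg/L
C(42) = 0.000 + 0.001 + 0.022 + 0.183 + 2.734 + 24.307 = 27.247 mg/L

27.247 mg/L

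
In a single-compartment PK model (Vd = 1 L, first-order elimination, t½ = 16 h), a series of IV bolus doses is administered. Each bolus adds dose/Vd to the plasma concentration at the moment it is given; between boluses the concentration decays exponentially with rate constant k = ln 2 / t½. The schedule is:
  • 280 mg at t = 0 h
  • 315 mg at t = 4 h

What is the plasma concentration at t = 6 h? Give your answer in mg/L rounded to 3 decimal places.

k = ln 2 / 16 = 0.04332 per h
Dose 1 (280 mg at t=0 h): 280·exp(−0.04332·6) = 215.910 mg/L
Dose 2 (315 mg at t=4 h): 315·exp(−0.04332·2) = 288.856 mg/L
C(6) = 215.910 + 288.856 = 504.766 mg/L

504.766 mg/L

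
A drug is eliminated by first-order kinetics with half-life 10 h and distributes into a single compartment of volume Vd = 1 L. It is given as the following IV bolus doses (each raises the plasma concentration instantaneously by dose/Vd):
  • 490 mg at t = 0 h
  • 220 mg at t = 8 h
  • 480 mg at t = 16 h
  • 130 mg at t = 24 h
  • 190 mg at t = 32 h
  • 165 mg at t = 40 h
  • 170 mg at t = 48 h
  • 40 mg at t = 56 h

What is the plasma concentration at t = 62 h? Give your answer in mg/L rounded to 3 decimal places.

k = ln 2 / 10 = 0.06931 per h
Dose 1 (490 mg at t=0 h): 490·exp(−0.06931·62) = 6.665 mg/L
Dose 2 (220 mg at t=8 h): 220·exp(−0.06931·54) = 5.210 mg/L
Dose 3 (480 mg at t=16 h): 480·exp(−0.06931·46) = 19.793 mg/L
Dose 4 (130 mg at t=24 h): 130·exp(−0.06931·38) = 9.333 mg/L
Dose 5 (190 mg at t=32 h): 190·exp(−0.06931·30) = 23.750 mg/L
Dose 6 (165 mg at t=40 h): 165·exp(−0.06931·22) = 35.910 mg/L
Dose 7 (170 mg at t=48 h): 170·exp(−0.06931·14) = 64.418 mg/L
Dose 8 (40 mg at t=56 h): 40·exp(−0.06931·6) = 26.390 mg/L
C(62) = 6.665 + 5.210 + 19.793 + 9.333 + 23.750 + 35.910 + 64.418 + 26.390 = 191.470 mg/L

191.470 mg/L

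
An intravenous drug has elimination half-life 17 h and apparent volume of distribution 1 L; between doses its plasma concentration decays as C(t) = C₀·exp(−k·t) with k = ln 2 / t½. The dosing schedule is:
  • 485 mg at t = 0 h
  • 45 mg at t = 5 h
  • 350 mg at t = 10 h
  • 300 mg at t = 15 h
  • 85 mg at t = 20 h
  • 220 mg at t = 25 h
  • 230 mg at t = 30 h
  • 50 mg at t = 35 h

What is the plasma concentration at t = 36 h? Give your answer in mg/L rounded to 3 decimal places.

785.988 mg/L

k = ln 2 / 17 = 0.04077 per h
Dose 1 (485 mg at t=0 h): 485·exp(−0.04077·36) = 111.755 mg/L
Dose 2 (45 mg at t=5 h): 45·exp(−0.04077·31) = 12.714 mg/L
Dose 3 (350 mg at t=10 h): 350·exp(−0.04077·26) = 121.247 mg/L
Dose 4 (300 mg at t=15 h): 300·exp(−0.04077·21) = 127.427 mg/L
Dose 5 (85 mg at t=20 h): 85·exp(−0.04077·16) = 44.269 mg/L
Dose 6 (220 mg at t=25 h): 220·exp(−0.04077·11) = 140.488 mg/L
Dose 7 (230 mg at t=30 h): 230·exp(−0.04077·6) = 180.087 mg/L
Dose 8 (50 mg at t=35 h): 50·exp(−0.04077·1) = 48.002 mg/L
C(36) = 111.755 + 12.714 + 121.247 + 127.427 + 44.269 + 140.488 + 180.087 + 48.002 = 785.988 mg/L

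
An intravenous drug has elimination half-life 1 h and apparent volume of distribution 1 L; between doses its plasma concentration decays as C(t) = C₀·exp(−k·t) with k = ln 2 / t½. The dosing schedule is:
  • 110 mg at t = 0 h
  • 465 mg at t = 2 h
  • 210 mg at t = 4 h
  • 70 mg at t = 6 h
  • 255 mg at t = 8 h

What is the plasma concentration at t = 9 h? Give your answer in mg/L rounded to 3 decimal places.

k = ln 2 / 1 = 0.69315 per h
Dose 1 (110 mg at t=0 h): 110·exp(−0.69315·9) = 0.215 mg/L
Dose 2 (465 mg at t=2 h): 465·exp(−0.69315·7) = 3.633 mg/L
Dose 3 (210 mg at t=4 h): 210·exp(−0.69315·5) = 6.562 mg/L
Dose 4 (70 mg at t=6 h): 70·exp(−0.69315·3) = 8.750 mg/L
Dose 5 (255 mg at t=8 h): 255·exp(−0.69315·1) = 127.500 mg/L
C(9) = 0.215 + 3.633 + 6.562 + 8.750 + 127.500 = 146.660 mg/L

146.660 mg/L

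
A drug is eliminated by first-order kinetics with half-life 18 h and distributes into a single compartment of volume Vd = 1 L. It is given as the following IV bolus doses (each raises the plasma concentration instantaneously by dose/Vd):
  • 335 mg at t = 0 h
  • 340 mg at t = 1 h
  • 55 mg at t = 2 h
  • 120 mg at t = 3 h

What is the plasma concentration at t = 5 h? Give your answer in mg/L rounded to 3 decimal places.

k = ln 2 / 18 = 0.03851 per h
Dose 1 (335 mg at t=0 h): 335·exp(−0.03851·5) = 276.328 mg/L
Dose 2 (340 mg at t=1 h): 340·exp(−0.03851·4) = 291.463 mg/L
Dose 3 (55 mg at t=2 h): 55·exp(−0.03851·3) = 48.999 mg/L
Dose 4 (120 mg at t=3 h): 120·exp(−0.03851·2) = 111.105 mg/L
C(5) = 276.328 + 291.463 + 48.999 + 111.105 = 727.896 mg/L

727.896 mg/L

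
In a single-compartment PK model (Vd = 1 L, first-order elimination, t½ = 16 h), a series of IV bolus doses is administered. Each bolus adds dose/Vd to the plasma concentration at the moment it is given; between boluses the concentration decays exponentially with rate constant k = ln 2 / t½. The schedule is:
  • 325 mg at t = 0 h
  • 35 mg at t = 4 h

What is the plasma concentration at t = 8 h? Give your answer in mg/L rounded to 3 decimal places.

259.241 mg/L

k = ln 2 / 16 = 0.04332 per h
Dose 1 (325 mg at t=0 h): 325·exp(−0.04332·8) = 229.810 mg/L
Dose 2 (35 mg at t=4 h): 35·exp(−0.04332·4) = 29.431 mg/L
C(8) = 229.810 + 29.431 = 259.241 mg/L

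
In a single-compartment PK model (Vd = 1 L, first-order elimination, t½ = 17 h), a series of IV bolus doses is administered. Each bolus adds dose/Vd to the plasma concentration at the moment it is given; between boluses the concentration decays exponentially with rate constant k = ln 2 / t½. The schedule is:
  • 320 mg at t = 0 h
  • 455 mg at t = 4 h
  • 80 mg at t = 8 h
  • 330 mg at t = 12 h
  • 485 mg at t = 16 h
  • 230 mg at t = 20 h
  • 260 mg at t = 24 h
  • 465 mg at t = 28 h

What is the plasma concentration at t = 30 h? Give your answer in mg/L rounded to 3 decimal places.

1502.024 mg/L

k = ln 2 / 17 = 0.04077 per h
Dose 1 (320 mg at t=0 h): 320·exp(−0.04077·30) = 94.172 mg/L
Dose 2 (455 mg at t=4 h): 455·exp(−0.04077·26) = 157.620 mg/L
Dose 3 (80 mg at t=8 h): 80·exp(−0.04077·22) = 32.623 mg/L
Dose 4 (330 mg at t=12 h): 330·exp(−0.04077·18) = 158.408 mg/L
Dose 5 (485 mg at t=16 h): 485·exp(−0.04077·14) = 274.053 mg/L
Dose 6 (230 mg at t=20 h): 230·exp(−0.04077·10) = 152.986 mg/L
Dose 7 (260 mg at t=24 h): 260·exp(−0.04077·6) = 203.576 mg/L
Dose 8 (465 mg at t=28 h): 465·exp(−0.04077·2) = 428.586 mg/L
C(30) = 94.172 + 157.620 + 32.623 + 158.408 + 274.053 + 152.986 + 203.576 + 428.586 = 1502.024 mg/L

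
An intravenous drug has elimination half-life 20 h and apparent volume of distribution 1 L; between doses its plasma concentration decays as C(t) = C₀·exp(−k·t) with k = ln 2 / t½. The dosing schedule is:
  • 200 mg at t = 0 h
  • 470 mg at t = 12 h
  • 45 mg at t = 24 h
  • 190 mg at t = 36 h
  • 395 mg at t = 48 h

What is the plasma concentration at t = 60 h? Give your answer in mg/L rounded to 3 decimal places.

470.276 mg/L

k = ln 2 / 20 = 0.03466 per h
Dose 1 (200 mg at t=0 h): 200·exp(−0.03466·60) = 25.000 mg/L
Dose 2 (470 mg at t=12 h): 470·exp(−0.03466·48) = 89.048 mg/L
Dose 3 (45 mg at t=24 h): 45·exp(−0.03466·36) = 12.923 mg/L
Dose 4 (190 mg at t=36 h): 190·exp(−0.03466·24) = 82.702 mg/L
Dose 5 (395 mg at t=48 h): 395·exp(−0.03466·12) = 260.603 mg/L
C(60) = 25.000 + 89.048 + 12.923 + 82.702 + 260.603 = 470.276 mg/L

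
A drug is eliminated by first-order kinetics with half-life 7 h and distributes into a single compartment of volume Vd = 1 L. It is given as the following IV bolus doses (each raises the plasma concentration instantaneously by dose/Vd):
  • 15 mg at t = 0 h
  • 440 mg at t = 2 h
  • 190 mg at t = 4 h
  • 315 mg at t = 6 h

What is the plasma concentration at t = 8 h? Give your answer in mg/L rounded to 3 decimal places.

k = ln 2 / 7 = 0.09902 per h
Dose 1 (15 mg at t=0 h): 15·exp(−0.09902·8) = 6.793 mg/L
Dose 2 (440 mg at t=2 h): 440·exp(−0.09902·6) = 242.900 mg/L
Dose 3 (190 mg at t=4 h): 190·exp(−0.09902·4) = 127.861 mg/L
Dose 4 (315 mg at t=6 h): 315·exp(−0.09902·2) = 258.406 mg/L
C(8) = 6.793 + 242.900 + 127.861 + 258.406 = 635.959 mg/L

635.959 mg/L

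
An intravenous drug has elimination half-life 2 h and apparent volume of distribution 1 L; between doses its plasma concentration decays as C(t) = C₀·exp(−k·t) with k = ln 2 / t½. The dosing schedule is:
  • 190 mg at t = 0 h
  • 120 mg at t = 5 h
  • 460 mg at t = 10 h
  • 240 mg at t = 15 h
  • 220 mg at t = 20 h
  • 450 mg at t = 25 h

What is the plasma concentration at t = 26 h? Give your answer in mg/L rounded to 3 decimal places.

352.904 mg/L

k = ln 2 / 2 = 0.34657 per h
Dose 1 (190 mg at t=0 h): 190·exp(−0.34657·26) = 0.023 mg/L
Dose 2 (120 mg at t=5 h): 120·exp(−0.34657·21) = 0.083 mg/L
Dose 3 (460 mg at t=10 h): 460·exp(−0.34657·16) = 1.797 mg/L
Dose 4 (240 mg at t=15 h): 240·exp(−0.34657·11) = 5.303 mg/L
Dose 5 (220 mg at t=20 h): 220·exp(−0.34657·6) = 27.500 mg/L
Dose 6 (450 mg at t=25 h): 450·exp(−0.34657·1) = 318.198 mg/L
C(26) = 0.023 + 0.083 + 1.797 + 5.303 + 27.500 + 318.198 = 352.904 mg/L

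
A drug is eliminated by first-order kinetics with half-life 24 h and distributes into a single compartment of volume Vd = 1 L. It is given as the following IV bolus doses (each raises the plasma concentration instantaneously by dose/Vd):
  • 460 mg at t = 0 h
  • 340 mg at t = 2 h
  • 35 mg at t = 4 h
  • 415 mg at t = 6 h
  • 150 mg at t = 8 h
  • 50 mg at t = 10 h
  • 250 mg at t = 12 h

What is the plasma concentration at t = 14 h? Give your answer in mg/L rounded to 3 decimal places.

k = ln 2 / 24 = 0.02888 per h
Dose 1 (460 mg at t=0 h): 460·exp(−0.02888·14) = 307.013 mg/L
Dose 2 (340 mg at t=2 h): 340·exp(−0.02888·12) = 240.416 mg/L
Dose 3 (35 mg at t=4 h): 35·exp(−0.02888·10) = 26.220 mg/L
Dose 4 (415 mg at t=6 h): 415·exp(−0.02888·8) = 329.386 mg/L
Dose 5 (150 mg at t=8 h): 150·exp(−0.02888·6) = 126.134 mg/L
Dose 6 (50 mg at t=10 h): 50·exp(−0.02888·4) = 44.545 mg/L
Dose 7 (250 mg at t=12 h): 250·exp(−0.02888·2) = 235.969 mg/L
C(14) = 307.013 + 240.416 + 26.220 + 329.386 + 126.134 + 44.545 + 235.969 = 1309.684 mg/L

1309.684 mg/L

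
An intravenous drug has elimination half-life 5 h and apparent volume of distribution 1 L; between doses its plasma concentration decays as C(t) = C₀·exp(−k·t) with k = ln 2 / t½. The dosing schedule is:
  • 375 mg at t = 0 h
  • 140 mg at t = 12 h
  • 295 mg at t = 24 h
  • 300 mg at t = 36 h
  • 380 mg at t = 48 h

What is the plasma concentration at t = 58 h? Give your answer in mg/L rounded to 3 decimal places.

112.216 mg/L

k = ln 2 / 5 = 0.13863 per h
Dose 1 (375 mg at t=0 h): 375·exp(−0.13863·58) = 0.121 mg/L
Dose 2 (140 mg at t=12 h): 140·exp(−0.13863·46) = 0.238 mg/L
Dose 3 (295 mg at t=24 h): 295·exp(−0.13863·34) = 2.647 mg/L
Dose 4 (300 mg at t=36 h): 300·exp(−0.13863·22) = 14.210 mg/L
Dose 5 (380 mg at t=48 h): 380·exp(−0.13863·10) = 95.000 mg/L
C(58) = 0.121 + 0.238 + 2.647 + 14.210 + 95.000 = 112.216 mg/L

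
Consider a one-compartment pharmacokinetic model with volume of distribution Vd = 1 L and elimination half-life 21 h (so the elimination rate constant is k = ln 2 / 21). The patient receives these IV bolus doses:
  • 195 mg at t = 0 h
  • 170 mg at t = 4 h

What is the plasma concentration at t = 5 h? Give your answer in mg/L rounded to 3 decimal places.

k = ln 2 / 21 = 0.03301 per h
Dose 1 (195 mg at t=0 h): 195·exp(−0.03301·5) = 165.333 mg/L
Dose 2 (170 mg at t=4 h): 170·exp(−0.03301·1) = 164.480 mg/L
C(5) = 165.333 + 164.480 = 329.814 mg/L

329.814 mg/L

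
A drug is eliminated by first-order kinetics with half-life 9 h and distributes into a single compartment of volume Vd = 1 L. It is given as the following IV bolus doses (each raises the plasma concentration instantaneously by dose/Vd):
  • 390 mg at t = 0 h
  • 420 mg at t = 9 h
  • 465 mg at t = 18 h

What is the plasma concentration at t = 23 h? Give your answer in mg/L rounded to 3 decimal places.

525.605 mg/L

k = ln 2 / 9 = 0.07702 per h
Dose 1 (390 mg at t=0 h): 390·exp(−0.07702·23) = 66.339 mg/L
Dose 2 (420 mg at t=9 h): 420·exp(−0.07702·14) = 142.883 mg/L
Dose 3 (465 mg at t=18 h): 465·exp(−0.07702·5) = 316.384 mg/L
C(23) = 66.339 + 142.883 + 316.384 = 525.605 mg/L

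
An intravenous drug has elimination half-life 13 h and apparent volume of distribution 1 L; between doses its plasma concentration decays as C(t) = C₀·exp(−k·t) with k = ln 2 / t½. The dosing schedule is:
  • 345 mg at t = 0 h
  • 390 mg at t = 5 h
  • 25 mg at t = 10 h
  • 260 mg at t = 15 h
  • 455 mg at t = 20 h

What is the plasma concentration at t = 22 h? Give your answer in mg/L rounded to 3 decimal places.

865.474 mg/L

k = ln 2 / 13 = 0.05332 per h
Dose 1 (345 mg at t=0 h): 345·exp(−0.05332·22) = 106.754 mg/L
Dose 2 (390 mg at t=5 h): 390·exp(−0.05332·17) = 157.547 mg/L
Dose 3 (25 mg at t=10 h): 25·exp(−0.05332·12) = 13.185 mg/L
Dose 4 (260 mg at t=15 h): 260·exp(−0.05332·7) = 179.011 mg/L
Dose 5 (455 mg at t=20 h): 455·exp(−0.05332·2) = 408.977 mg/L
C(22) = 106.754 + 157.547 + 13.185 + 179.011 + 408.977 = 865.474 mg/L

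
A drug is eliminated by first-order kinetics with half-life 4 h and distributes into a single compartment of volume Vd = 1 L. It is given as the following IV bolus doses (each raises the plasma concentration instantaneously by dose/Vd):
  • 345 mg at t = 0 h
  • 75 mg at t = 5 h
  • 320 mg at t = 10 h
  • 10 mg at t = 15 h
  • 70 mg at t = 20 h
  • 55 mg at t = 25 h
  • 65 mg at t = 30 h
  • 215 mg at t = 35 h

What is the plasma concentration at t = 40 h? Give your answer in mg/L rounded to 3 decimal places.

110.573 mg/L

k = ln 2 / 4 = 0.17329 per h
Dose 1 (345 mg at t=0 h): 345·exp(−0.17329·40) = 0.337 mg/L
Dose 2 (75 mg at t=5 h): 75·exp(−0.17329·35) = 0.174 mg/L
Dose 3 (320 mg at t=10 h): 320·exp(−0.17329·30) = 1.768 mg/L
Dose 4 (10 mg at t=15 h): 10·exp(−0.17329·25) = 0.131 mg/L
Dose 5 (70 mg at t=20 h): 70·exp(−0.17329·20) = 2.188 mg/L
Dose 6 (55 mg at t=25 h): 55·exp(−0.17329·15) = 4.088 mg/L
Dose 7 (65 mg at t=30 h): 65·exp(−0.17329·10) = 11.490 mg/L
Dose 8 (215 mg at t=35 h): 215·exp(−0.17329·5) = 90.396 mg/L
C(40) = 0.337 + 0.174 + 1.768 + 0.131 + 2.188 + 4.088 + 11.490 + 90.396 = 110.573 mg/L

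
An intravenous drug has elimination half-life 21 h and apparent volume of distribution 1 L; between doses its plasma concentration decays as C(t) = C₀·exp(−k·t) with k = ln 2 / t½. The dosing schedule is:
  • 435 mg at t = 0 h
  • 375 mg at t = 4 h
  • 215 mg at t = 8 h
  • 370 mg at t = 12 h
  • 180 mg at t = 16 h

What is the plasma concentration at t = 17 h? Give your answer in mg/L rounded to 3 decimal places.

1139.971 mg/L

k = ln 2 / 21 = 0.03301 per h
Dose 1 (435 mg at t=0 h): 435·exp(−0.03301·17) = 248.198 mg/L
Dose 2 (375 mg at t=4 h): 375·exp(−0.03301·13) = 244.163 mg/L
Dose 3 (215 mg at t=8 h): 215·exp(−0.03301·9) = 159.744 mg/L
Dose 4 (370 mg at t=12 h): 370·exp(−0.03301·5) = 313.710 mg/L
Dose 5 (180 mg at t=16 h): 180·exp(−0.03301·1) = 174.156 mg/L
C(17) = 248.198 + 244.163 + 159.744 + 313.710 + 174.156 = 1139.971 mg/L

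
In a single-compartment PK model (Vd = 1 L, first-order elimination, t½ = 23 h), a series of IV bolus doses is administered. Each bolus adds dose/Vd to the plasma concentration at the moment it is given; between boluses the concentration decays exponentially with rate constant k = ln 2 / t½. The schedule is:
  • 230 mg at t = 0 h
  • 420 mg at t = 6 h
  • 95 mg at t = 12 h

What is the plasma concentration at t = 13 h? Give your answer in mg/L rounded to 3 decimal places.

k = ln 2 / 23 = 0.03014 per h
Dose 1 (230 mg at t=0 h): 230·exp(−0.03014·13) = 155.446 mg/L
Dose 2 (420 mg at t=6 h): 420·exp(−0.03014·7) = 340.119 mg/L
Dose 3 (95 mg at t=12 h): 95·exp(−0.03014·1) = 92.180 mg/L
C(13) = 155.446 + 340.119 + 92.180 = 587.745 mg/L

587.745 mg/L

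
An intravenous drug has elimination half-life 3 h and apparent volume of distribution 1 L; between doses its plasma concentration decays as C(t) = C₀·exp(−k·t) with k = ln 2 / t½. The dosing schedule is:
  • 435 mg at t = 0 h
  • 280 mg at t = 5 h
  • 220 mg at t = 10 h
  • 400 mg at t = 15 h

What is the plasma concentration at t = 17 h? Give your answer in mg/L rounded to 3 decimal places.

321.701 mg/L

k = ln 2 / 3 = 0.23105 per h
Dose 1 (435 mg at t=0 h): 435·exp(−0.23105·17) = 8.564 mg/L
Dose 2 (280 mg at t=5 h): 280·exp(−0.23105·12) = 17.500 mg/L
Dose 3 (220 mg at t=10 h): 220·exp(−0.23105·7) = 43.654 mg/L
Dose 4 (400 mg at t=15 h): 400·exp(−0.23105·2) = 251.984 mg/L
C(17) = 8.564 + 17.500 + 43.654 + 251.984 = 321.701 mg/L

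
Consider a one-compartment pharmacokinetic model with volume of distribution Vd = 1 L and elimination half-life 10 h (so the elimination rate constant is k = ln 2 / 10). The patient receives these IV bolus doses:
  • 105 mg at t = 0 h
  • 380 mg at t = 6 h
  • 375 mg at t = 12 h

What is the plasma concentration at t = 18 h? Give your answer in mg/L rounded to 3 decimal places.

442.966 mg/L

k = ln 2 / 10 = 0.06931 per h
Dose 1 (105 mg at t=0 h): 105·exp(−0.06931·18) = 30.153 mg/L
Dose 2 (380 mg at t=6 h): 380·exp(−0.06931·12) = 165.405 mg/L
Dose 3 (375 mg at t=12 h): 375·exp(−0.06931·6) = 247.408 mg/L
C(18) = 30.153 + 165.405 + 247.408 = 442.966 mg/L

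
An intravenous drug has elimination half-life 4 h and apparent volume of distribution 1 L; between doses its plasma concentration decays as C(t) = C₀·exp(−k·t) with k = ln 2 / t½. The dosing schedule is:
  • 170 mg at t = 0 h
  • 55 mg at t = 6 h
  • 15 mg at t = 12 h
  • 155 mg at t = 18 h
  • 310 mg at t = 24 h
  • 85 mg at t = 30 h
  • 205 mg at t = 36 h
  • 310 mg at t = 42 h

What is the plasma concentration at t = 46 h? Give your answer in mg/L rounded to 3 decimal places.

k = ln 2 / 4 = 0.17329 per h
Dose 1 (170 mg at t=0 h): 170·exp(−0.17329·46) = 0.059 mg/L
Dose 2 (55 mg at t=6 h): 55·exp(−0.17329·40) = 0.054 mg/L
Dose 3 (15 mg at t=12 h): 15·exp(−0.17329·34) = 0.041 mg/L
Dose 4 (155 mg at t=18 h): 155·exp(−0.17329·28) = 1.211 mg/L
Dose 5 (310 mg at t=24 h): 310·exp(−0.17329·22) = 6.850 mg/L
Dose 6 (85 mg at t=30 h): 85·exp(−0.17329·16) = 5.312 mg/L
Dose 7 (205 mg at t=36 h): 205·exp(−0.17329·10) = 36.239 mg/L
Dose 8 (310 mg at t=42 h): 310·exp(−0.17329·4) = 155.000 mg/L
C(46) = 0.059 + 0.054 + 0.041 + 1.211 + 6.850 + 5.312 + 36.239 + 155.000 = 204.767 mg/L

204.767 mg/L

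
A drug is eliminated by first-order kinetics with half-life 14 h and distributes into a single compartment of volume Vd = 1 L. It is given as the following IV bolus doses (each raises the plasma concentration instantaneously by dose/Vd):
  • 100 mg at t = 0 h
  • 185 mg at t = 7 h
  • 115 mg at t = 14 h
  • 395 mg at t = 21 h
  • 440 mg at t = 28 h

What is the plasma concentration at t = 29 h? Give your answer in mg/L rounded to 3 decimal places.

k = ln 2 / 14 = 0.04951 per h
Dose 1 (100 mg at t=0 h): 100·exp(−0.04951·29) = 23.792 mg/L
Dose 2 (185 mg at t=7 h): 185·exp(−0.04951·22) = 62.248 mg/L
Dose 3 (115 mg at t=14 h): 115·exp(−0.04951·15) = 54.722 mg/L
Dose 4 (395 mg at t=21 h): 395·exp(−0.04951·8) = 265.815 mg/L
Dose 5 (440 mg at t=28 h): 440·exp(−0.04951·1) = 418.746 mg/L
C(29) = 23.792 + 62.248 + 54.722 + 265.815 + 418.746 = 825.324 mg/L

825.324 mg/L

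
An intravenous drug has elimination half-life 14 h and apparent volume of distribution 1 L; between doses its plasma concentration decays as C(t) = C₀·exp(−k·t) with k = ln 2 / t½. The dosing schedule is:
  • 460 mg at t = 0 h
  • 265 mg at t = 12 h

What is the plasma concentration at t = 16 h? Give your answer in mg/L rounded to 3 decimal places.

425.705 mg/L

k = ln 2 / 14 = 0.04951 per h
Dose 1 (460 mg at t=0 h): 460·exp(−0.04951·16) = 208.316 mg/L
Dose 2 (265 mg at t=12 h): 265·exp(−0.04951·4) = 217.389 mg/L
C(16) = 208.316 + 217.389 = 425.705 mg/L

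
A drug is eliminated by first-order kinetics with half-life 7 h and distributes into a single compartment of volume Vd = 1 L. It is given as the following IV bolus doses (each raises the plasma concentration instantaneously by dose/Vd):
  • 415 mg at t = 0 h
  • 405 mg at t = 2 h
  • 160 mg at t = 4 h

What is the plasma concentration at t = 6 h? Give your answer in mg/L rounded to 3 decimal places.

632.897 mg/L

k = ln 2 / 7 = 0.09902 per h
Dose 1 (415 mg at t=0 h): 415·exp(−0.09902·6) = 229.099 mg/L
Dose 2 (405 mg at t=2 h): 405·exp(−0.09902·4) = 272.545 mg/L
Dose 3 (160 mg at t=4 h): 160·exp(−0.09902·2) = 131.254 mg/L
C(6) = 229.099 + 272.545 + 131.254 = 632.897 mg/L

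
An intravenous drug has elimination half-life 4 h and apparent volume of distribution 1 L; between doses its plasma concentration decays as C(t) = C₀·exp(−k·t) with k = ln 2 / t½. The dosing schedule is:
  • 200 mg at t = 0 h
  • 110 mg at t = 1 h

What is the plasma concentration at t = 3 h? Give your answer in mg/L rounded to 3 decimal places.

196.702 mg/L

k = ln 2 / 4 = 0.17329 per h
Dose 1 (200 mg at t=0 h): 200·exp(−0.17329·3) = 118.921 mg/L
Dose 2 (110 mg at t=1 h): 110·exp(−0.17329·2) = 77.782 mg/L
C(3) = 118.921 + 77.782 = 196.702 mg/L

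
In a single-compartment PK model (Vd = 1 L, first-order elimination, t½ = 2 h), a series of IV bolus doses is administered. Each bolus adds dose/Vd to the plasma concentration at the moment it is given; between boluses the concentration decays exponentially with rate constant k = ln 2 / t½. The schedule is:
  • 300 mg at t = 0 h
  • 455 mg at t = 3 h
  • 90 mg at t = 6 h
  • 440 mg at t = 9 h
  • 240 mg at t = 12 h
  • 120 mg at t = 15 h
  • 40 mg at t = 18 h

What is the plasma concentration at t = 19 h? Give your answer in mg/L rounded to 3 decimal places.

96.434 mg/L

k = ln 2 / 2 = 0.34657 per h
Dose 1 (300 mg at t=0 h): 300·exp(−0.34657·19) = 0.414 mg/L
Dose 2 (455 mg at t=3 h): 455·exp(−0.34657·16) = 1.777 mg/L
Dose 3 (90 mg at t=6 h): 90·exp(−0.34657·13) = 0.994 mg/L
Dose 4 (440 mg at t=9 h): 440·exp(−0.34657·10) = 13.750 mg/L
Dose 5 (240 mg at t=12 h): 240·exp(−0.34657·7) = 21.213 mg/L
Dose 6 (120 mg at t=15 h): 120·exp(−0.34657·4) = 30.000 mg/L
Dose 7 (40 mg at t=18 h): 40·exp(−0.34657·1) = 28.284 mg/L
C(19) = 0.414 + 1.777 + 0.994 + 13.750 + 21.213 + 30.000 + 28.284 = 96.434 mg/L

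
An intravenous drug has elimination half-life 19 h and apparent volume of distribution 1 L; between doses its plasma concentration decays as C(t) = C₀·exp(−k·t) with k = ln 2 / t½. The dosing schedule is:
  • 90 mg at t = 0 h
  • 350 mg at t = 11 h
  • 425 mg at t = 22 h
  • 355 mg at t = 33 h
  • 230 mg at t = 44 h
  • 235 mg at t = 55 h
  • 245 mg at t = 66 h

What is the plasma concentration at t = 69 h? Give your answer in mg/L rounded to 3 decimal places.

k = ln 2 / 19 = 0.03648 per h
Dose 1 (90 mg at t=0 h): 90·exp(−0.03648·69) = 7.262 mg/L
Dose 2 (350 mg at t=11 h): 350·exp(−0.03648·58) = 42.183 mg/L
Dose 3 (425 mg at t=22 h): 425·exp(−0.03648·47) = 76.513 mg/L
Dose 4 (355 mg at t=33 h): 355·exp(−0.03648·36) = 95.468 mg/L
Dose 5 (230 mg at t=44 h): 230·exp(−0.03648·25) = 92.392 mg/L
Dose 6 (235 mg at t=55 h): 235·exp(−0.03648·14) = 141.012 mg/L
Dose 7 (245 mg at t=66 h): 245·exp(−0.03648·3) = 219.601 mg/L
C(69) = 7.262 + 42.183 + 76.513 + 95.468 + 92.392 + 141.012 + 219.601 = 674.431 mg/L

674.431 mg/L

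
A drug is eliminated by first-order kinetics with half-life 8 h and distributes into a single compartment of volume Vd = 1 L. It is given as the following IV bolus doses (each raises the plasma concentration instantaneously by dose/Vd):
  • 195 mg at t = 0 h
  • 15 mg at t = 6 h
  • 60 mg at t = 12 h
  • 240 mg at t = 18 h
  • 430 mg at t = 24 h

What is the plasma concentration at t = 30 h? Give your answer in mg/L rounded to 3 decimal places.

369.514 mg/L

k = ln 2 / 8 = 0.08664 per h
Dose 1 (195 mg at t=0 h): 195·exp(−0.08664·30) = 14.493 mg/L
Dose 2 (15 mg at t=6 h): 15·exp(−0.08664·24) = 1.875 mg/L
Dose 3 (60 mg at t=12 h): 60·exp(−0.08664·18) = 12.613 mg/L
Dose 4 (240 mg at t=18 h): 240·exp(−0.08664·12) = 84.853 mg/L
Dose 5 (430 mg at t=24 h): 430·exp(−0.08664·6) = 255.680 mg/L
C(30) = 14.493 + 1.875 + 12.613 + 84.853 + 255.680 = 369.514 mg/L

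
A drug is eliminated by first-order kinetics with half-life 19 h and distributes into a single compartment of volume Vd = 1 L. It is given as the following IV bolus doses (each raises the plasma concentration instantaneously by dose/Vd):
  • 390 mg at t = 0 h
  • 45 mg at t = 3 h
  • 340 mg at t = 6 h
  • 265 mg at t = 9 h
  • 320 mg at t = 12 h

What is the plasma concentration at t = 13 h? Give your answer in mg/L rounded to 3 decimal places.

k = ln 2 / 19 = 0.03648 per h
Dose 1 (390 mg at t=0 h): 390·exp(−0.03648·13) = 242.715 mg/L
Dose 2 (45 mg at t=3 h): 45·exp(−0.03648·10) = 31.245 mg/L
Dose 3 (340 mg at t=6 h): 340·exp(−0.03648·7) = 263.374 mg/L
Dose 4 (265 mg at t=9 h): 265·exp(−0.03648·4) = 229.019 mg/L
Dose 5 (320 mg at t=12 h): 320·exp(−0.03648·1) = 308.536 mg/L
C(13) = 242.715 + 31.245 + 263.374 + 229.019 + 308.536 = 1074.889 mg/L

1074.889 mg/L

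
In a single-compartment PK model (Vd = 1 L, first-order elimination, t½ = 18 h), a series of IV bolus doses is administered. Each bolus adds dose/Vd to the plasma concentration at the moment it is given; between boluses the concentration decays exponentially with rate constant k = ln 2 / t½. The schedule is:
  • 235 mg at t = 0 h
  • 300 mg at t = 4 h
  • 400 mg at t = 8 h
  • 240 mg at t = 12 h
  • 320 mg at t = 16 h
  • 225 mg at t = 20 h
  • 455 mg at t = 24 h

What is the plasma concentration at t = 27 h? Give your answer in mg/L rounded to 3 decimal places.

1320.651 mg/L

k = ln 2 / 18 = 0.03851 per h
Dose 1 (235 mg at t=0 h): 235·exp(−0.03851·27) = 83.085 mg/L
Dose 2 (300 mg at t=4 h): 300·exp(−0.03851·23) = 123.729 mg/L
Dose 3 (400 mg at t=8 h): 400·exp(−0.03851·19) = 192.445 mg/L
Dose 4 (240 mg at t=12 h): 240·exp(−0.03851·15) = 134.695 mg/L
Dose 5 (320 mg at t=16 h): 320·exp(−0.03851·11) = 209.502 mg/L
Dose 6 (225 mg at t=20 h): 225·exp(−0.03851·7) = 171.836 mg/L
Dose 7 (455 mg at t=24 h): 455·exp(−0.03851·3) = 405.359 mg/L
C(27) = 83.085 + 123.729 + 192.445 + 134.695 + 209.502 + 171.836 + 405.359 = 1320.651 mg/L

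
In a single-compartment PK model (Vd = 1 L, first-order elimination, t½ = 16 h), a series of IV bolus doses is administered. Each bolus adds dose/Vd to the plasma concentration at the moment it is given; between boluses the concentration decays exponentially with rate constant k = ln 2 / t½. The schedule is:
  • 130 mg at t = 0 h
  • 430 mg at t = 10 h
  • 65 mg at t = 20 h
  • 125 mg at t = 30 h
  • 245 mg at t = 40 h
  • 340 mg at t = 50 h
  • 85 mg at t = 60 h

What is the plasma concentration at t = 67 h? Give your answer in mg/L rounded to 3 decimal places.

k = ln 2 / 16 = 0.04332 per h
Dose 1 (130 mg at t=0 h): 130·exp(−0.04332·67) = 7.135 mg/L
Dose 2 (430 mg at t=10 h): 430·exp(−0.04332·57) = 36.396 mg/L
Dose 3 (65 mg at t=20 h): 65·exp(−0.04332·47) = 8.485 mg/L
Dose 4 (125 mg at t=30 h): 125·exp(−0.04332·37) = 25.164 mg/L
Dose 5 (245 mg at t=40 h): 245·exp(−0.04332·27) = 76.064 mg/L
Dose 6 (340 mg at t=50 h): 340·exp(−0.04332·17) = 162.793 mg/L
Dose 7 (85 mg at t=60 h): 85·exp(−0.04332·7) = 62.765 mg/L
C(67) = 7.135 + 36.396 + 8.485 + 25.164 + 76.064 + 162.793 + 62.765 = 378.800 mg/L

378.800 mg/L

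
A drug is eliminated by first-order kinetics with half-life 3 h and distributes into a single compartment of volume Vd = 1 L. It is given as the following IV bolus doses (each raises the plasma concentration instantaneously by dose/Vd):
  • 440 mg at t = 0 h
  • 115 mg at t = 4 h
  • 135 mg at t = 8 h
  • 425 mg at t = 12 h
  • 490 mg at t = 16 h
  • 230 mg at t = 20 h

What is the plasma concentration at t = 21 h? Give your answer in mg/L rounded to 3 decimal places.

402.415 mg/L

k = ln 2 / 3 = 0.23105 per h
Dose 1 (440 mg at t=0 h): 440·exp(−0.23105·21) = 3.438 mg/L
Dose 2 (115 mg at t=4 h): 115·exp(−0.23105·17) = 2.264 mg/L
Dose 3 (135 mg at t=8 h): 135·exp(−0.23105·13) = 6.697 mg/L
Dose 4 (425 mg at t=12 h): 425·exp(−0.23105·9) = 53.125 mg/L
Dose 5 (490 mg at t=16 h): 490·exp(−0.23105·5) = 154.340 mg/L
Dose 6 (230 mg at t=20 h): 230·exp(−0.23105·1) = 182.551 mg/L
C(21) = 3.438 + 2.264 + 6.697 + 53.125 + 154.340 + 182.551 = 402.415 mg/L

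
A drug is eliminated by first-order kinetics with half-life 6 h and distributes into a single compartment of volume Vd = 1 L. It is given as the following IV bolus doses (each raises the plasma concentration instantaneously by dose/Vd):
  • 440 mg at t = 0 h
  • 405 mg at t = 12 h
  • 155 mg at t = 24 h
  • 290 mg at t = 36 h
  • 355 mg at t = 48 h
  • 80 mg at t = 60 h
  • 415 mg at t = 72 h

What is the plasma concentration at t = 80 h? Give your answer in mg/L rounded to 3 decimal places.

183.673 mg/L

k = ln 2 / 6 = 0.11552 per h
Dose 1 (440 mg at t=0 h): 440·exp(−0.11552·80) = 0.043 mg/L
Dose 2 (405 mg at t=12 h): 405·exp(−0.11552·68) = 0.157 mg/L
Dose 3 (155 mg at t=24 h): 155·exp(−0.11552·56) = 0.240 mg/L
Dose 4 (290 mg at t=36 h): 290·exp(−0.11552·44) = 1.798 mg/L
Dose 5 (355 mg at t=48 h): 355·exp(−0.11552·32) = 8.805 mg/L
Dose 6 (80 mg at t=60 h): 80·exp(−0.11552·20) = 7.937 mg/L
Dose 7 (415 mg at t=72 h): 415·exp(−0.11552·8) = 164.693 mg/L
C(80) = 0.043 + 0.157 + 0.240 + 1.798 + 8.805 + 7.937 + 164.693 = 183.673 mg/L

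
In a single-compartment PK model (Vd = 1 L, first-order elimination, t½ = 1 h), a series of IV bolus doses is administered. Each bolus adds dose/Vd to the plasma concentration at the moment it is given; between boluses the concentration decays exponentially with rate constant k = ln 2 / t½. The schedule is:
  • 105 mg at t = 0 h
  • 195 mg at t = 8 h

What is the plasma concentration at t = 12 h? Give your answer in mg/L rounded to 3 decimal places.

12.213 mg/L

k = ln 2 / 1 = 0.69315 per h
Dose 1 (105 mg at t=0 h): 105·exp(−0.69315·12) = 0.026 mg/L
Dose 2 (195 mg at t=8 h): 195·exp(−0.69315·4) = 12.188 mg/L
C(12) = 0.026 + 12.188 = 12.213 mg/L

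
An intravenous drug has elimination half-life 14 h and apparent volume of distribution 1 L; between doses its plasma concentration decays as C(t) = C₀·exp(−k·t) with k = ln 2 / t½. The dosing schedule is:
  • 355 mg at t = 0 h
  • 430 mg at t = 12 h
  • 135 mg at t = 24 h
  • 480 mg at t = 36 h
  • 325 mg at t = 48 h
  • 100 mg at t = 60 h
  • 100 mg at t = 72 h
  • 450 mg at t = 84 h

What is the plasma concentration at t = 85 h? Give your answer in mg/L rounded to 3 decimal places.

627.715 mg/L

k = ln 2 / 14 = 0.04951 per h
Dose 1 (355 mg at t=0 h): 355·exp(−0.04951·85) = 5.279 mg/L
Dose 2 (430 mg at t=12 h): 430·exp(−0.04951·73) = 11.583 mg/L
Dose 3 (135 mg at t=24 h): 135·exp(−0.04951·61) = 6.587 mg/L
Dose 4 (480 mg at t=36 h): 480·exp(−0.04951·49) = 42.426 mg/L
Dose 5 (325 mg at t=48 h): 325·exp(−0.04951·37) = 52.036 mg/L
Dose 6 (100 mg at t=60 h): 100·exp(−0.04951·25) = 29.003 mg/L
Dose 7 (100 mg at t=72 h): 100·exp(−0.04951·13) = 52.538 mg/L
Dose 8 (450 mg at t=84 h): 450·exp(−0.04951·1) = 428.263 mg/L
C(85) = 5.279 + 11.583 + 6.587 + 42.426 + 52.036 + 29.003 + 52.538 + 428.263 = 627.715 mg/L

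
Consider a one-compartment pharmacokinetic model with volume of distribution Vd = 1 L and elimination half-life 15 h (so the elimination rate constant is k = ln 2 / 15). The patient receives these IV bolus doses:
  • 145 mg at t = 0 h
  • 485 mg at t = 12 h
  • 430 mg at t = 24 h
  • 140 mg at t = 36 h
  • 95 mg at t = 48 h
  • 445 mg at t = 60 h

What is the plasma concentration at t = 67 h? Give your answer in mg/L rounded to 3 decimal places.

k = ln 2 / 15 = 0.04621 per h
Dose 1 (145 mg at t=0 h): 145·exp(−0.04621·67) = 6.558 mg/L
Dose 2 (485 mg at t=12 h): 485·exp(−0.04621·55) = 38.191 mg/L
Dose 3 (430 mg at t=24 h): 430·exp(−0.04621·43) = 58.954 mg/L
Dose 4 (140 mg at t=36 h): 140·exp(−0.04621·31) = 33.419 mg/L
Dose 5 (95 mg at t=48 h): 95·exp(−0.04621·19) = 39.484 mg/L
Dose 6 (445 mg at t=60 h): 445·exp(−0.04621·7) = 322.017 mg/L
C(67) = 6.558 + 38.191 + 58.954 + 33.419 + 39.484 + 322.017 = 498.624 mg/L

498.624 mg/L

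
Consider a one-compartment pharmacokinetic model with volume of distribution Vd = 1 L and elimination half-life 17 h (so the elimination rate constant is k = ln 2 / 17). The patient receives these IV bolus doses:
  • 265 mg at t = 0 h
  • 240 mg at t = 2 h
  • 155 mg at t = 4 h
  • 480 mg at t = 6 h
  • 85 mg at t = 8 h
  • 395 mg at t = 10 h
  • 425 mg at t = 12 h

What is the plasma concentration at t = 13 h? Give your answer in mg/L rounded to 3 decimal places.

1604.304 mg/L

k = ln 2 / 17 = 0.04077 per h
Dose 1 (265 mg at t=0 h): 265·exp(−0.04077·13) = 155.972 mg/L
Dose 2 (240 mg at t=2 h): 240·exp(−0.04077·11) = 153.259 mg/L
Dose 3 (155 mg at t=4 h): 155·exp(−0.04077·9) = 107.390 mg/L
Dose 4 (480 mg at t=6 h): 480·exp(−0.04077·7) = 360.818 mg/L
Dose 5 (85 mg at t=8 h): 85·exp(−0.04077·5) = 69.324 mg/L
Dose 6 (395 mg at t=10 h): 395·exp(−0.04077·3) = 349.522 mg/L
Dose 7 (425 mg at t=12 h): 425·exp(−0.04077·1) = 408.020 mg/L
C(13) = 155.972 + 153.259 + 107.390 + 360.818 + 69.324 + 349.522 + 408.020 = 1604.304 mg/L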